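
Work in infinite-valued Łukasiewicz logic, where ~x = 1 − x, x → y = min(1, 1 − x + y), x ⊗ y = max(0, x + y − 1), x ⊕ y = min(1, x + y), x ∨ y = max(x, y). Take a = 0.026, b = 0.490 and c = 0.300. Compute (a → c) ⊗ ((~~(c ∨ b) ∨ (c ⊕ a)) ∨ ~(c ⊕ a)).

0.674

a → c = min(1, 1 − 0.026 + 0.300) = min(1, 1.274) = 1.000
c ∨ b = max(0.300, 0.490) = 0.490
~(c ∨ b) = 1 − 0.490 = 0.510
~~(c ∨ b) = 1 − 0.510 = 0.490
c ⊕ a = min(1, 0.300 + 0.026) = min(1, 0.326) = 0.326
~~(c ∨ b) ∨ (c ⊕ a) = max(0.490, 0.326) = 0.490
~(c ⊕ a) = 1 − 0.326 = 0.674
(~~(c ∨ b) ∨ (c ⊕ a)) ∨ ~(c ⊕ a) = max(0.490, 0.674) = 0.674
(a → c) ⊗ ((~~(c ∨ b) ∨ (c ⊕ a)) ∨ ~(c ⊕ a)) = max(0, 1.000 + 0.674 − 1) = max(0, 0.674) = 0.674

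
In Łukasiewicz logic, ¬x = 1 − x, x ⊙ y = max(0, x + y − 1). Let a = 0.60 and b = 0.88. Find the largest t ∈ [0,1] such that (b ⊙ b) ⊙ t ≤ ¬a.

0.64

b ⊙ b = max(0, 0.88 + 0.88 − 1) = max(0, 0.76) = 0.76
So the left factor is b ⊙ b = 0.76.
¬a = 1 − 0.60 = 0.40
So the right-hand bound is ¬a = 0.40.
The residuum of the Łukasiewicz t-norm gives the supremum: min(1, 1 − 0.76 + 0.40).
1 − 0.76 + 0.40 = 0.64, so t = min(1, 0.64) = 0.64.
Check: 0.76 ⊙ 0.64 = max(0, 0.40) = 0.40 ≤ 0.40.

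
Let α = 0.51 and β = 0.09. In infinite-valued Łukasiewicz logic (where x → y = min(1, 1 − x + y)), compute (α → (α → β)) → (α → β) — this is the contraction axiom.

0.58

α → β = min(1, 1 − 0.51 + 0.09) = min(1, 0.58) = 0.58
α → (α → β) = min(1, 1 − 0.51 + 0.58) = min(1, 1.07) = 1.00
(α → (α → β)) → (α → β) = min(1, 1 − 1.00 + 0.58) = min(1, 0.58) = 0.58
(The value 0.58 < 1 shows this instance is not satisfied; fails in Ł∞ (the t-norm is not idempotent).)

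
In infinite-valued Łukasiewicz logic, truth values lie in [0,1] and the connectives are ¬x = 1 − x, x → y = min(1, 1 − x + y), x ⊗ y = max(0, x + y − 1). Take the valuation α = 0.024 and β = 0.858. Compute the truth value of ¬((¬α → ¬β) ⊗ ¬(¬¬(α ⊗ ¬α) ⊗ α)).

0.834

¬α = 1 − 0.024 = 0.976
¬β = 1 − 0.858 = 0.142
¬α → ¬β = min(1, 1 − 0.976 + 0.142) = min(1, 0.166) = 0.166
α ⊗ ¬α = max(0, 0.024 + 0.976 − 1) = max(0, 0.000) = 0.000
¬(α ⊗ ¬α) = 1 − 0.000 = 1.000
¬¬(α ⊗ ¬α) = 1 − 1.000 = 0.000
¬¬(α ⊗ ¬α) ⊗ α = max(0, 0.000 + 0.024 − 1) = max(0, -0.976) = 0.000
¬(¬¬(α ⊗ ¬α) ⊗ α) = 1 − 0.000 = 1.000
(¬α → ¬β) ⊗ ¬(¬¬(α ⊗ ¬α) ⊗ α) = max(0, 0.166 + 1.000 − 1) = max(0, 0.166) = 0.166
¬((¬α → ¬β) ⊗ ¬(¬¬(α ⊗ ¬α) ⊗ α)) = 1 − 0.166 = 0.834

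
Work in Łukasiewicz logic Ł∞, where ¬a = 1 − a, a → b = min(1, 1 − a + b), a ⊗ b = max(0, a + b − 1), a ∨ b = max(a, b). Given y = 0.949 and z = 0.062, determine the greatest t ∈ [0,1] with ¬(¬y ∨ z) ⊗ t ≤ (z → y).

1.000

¬y = 1 − 0.949 = 0.051
¬y ∨ z = max(0.051, 0.062) = 0.062
¬(¬y ∨ z) = 1 − 0.062 = 0.938
So the left factor is ¬(¬y ∨ z) = 0.938.
z → y = min(1, 1 − 0.062 + 0.949) = min(1, 1.887) = 1.000
So the right-hand bound is z → y = 1.000.
The residuum of the Łukasiewicz t-norm gives the supremum: min(1, 1 − 0.938 + 1.000).
1 − 0.938 + 1.000 = 1.062, so t = min(1, 1.062) = 1.000.
Check: 0.938 ⊗ 1.000 = max(0, 0.938) = 0.938 ≤ 1.000.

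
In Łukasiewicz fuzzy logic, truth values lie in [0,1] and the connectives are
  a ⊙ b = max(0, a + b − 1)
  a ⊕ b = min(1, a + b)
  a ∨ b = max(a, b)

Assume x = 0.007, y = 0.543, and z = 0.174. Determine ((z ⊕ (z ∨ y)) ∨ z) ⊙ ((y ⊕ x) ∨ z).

0.267

z ∨ y = max(0.174, 0.543) = 0.543
z ⊕ (z ∨ y) = min(1, 0.174 + 0.543) = min(1, 0.717) = 0.717
(z ⊕ (z ∨ y)) ∨ z = max(0.717, 0.174) = 0.717
y ⊕ x = min(1, 0.543 + 0.007) = min(1, 0.550) = 0.550
(y ⊕ x) ∨ z = max(0.550, 0.174) = 0.550
((z ⊕ (z ∨ y)) ∨ z) ⊙ ((y ⊕ x) ∨ z) = max(0, 0.717 + 0.550 − 1) = max(0, 0.267) = 0.267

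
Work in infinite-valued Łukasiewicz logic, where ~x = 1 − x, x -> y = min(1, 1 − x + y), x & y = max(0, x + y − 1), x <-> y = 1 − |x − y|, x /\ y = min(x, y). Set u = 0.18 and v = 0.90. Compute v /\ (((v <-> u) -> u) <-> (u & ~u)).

v <-> u = 1 − |0.90 − 0.18| = 1 − 0.72 = 0.28
(v <-> u) -> u = min(1, 1 − 0.28 + 0.18) = min(1, 0.90) = 0.90
~u = 1 − 0.18 = 0.82
u & ~u = max(0, 0.18 + 0.82 − 1) = max(0, 0.00) = 0.00
((v <-> u) -> u) <-> (u & ~u) = 1 − |0.90 − 0.00| = 1 − 0.90 = 0.10
v /\ (((v <-> u) -> u) <-> (u & ~u)) = min(0.90, 0.10) = 0.10

0.10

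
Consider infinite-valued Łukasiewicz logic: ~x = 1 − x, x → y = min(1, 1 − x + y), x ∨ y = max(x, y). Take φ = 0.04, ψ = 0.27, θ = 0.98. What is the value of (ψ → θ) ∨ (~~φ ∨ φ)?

1.00

ψ → θ = min(1, 1 − 0.27 + 0.98) = min(1, 1.71) = 1.00
~φ = 1 − 0.04 = 0.96
~~φ = 1 − 0.96 = 0.04
~~φ ∨ φ = max(0.04, 0.04) = 0.04
(ψ → θ) ∨ (~~φ ∨ φ) = max(1.00, 0.04) = 1.00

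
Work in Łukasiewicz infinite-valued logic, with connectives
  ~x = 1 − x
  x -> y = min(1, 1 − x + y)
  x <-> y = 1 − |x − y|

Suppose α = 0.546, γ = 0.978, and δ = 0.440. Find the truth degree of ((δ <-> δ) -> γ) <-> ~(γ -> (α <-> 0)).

0.546

δ <-> δ = 1 − |0.440 − 0.440| = 1 − 0.000 = 1.000
(δ <-> δ) -> γ = min(1, 1 − 1.000 + 0.978) = min(1, 0.978) = 0.978
α <-> 0 = 1 − |0.546 − 0.000| = 1 − 0.546 = 0.454
γ -> (α <-> 0) = min(1, 1 − 0.978 + 0.454) = min(1, 0.476) = 0.476
~(γ -> (α <-> 0)) = 1 − 0.476 = 0.524
((δ <-> δ) -> γ) <-> ~(γ -> (α <-> 0)) = 1 − |0.978 − 0.524| = 1 − 0.454 = 0.546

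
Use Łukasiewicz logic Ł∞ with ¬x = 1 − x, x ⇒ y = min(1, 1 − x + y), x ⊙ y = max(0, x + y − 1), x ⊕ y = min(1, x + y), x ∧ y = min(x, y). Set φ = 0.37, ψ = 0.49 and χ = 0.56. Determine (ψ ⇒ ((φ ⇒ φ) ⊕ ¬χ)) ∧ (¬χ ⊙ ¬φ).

0.07

φ ⇒ φ = min(1, 1 − 0.37 + 0.37) = min(1, 1.00) = 1.00
¬χ = 1 − 0.56 = 0.44
(φ ⇒ φ) ⊕ ¬χ = min(1, 1.00 + 0.44) = min(1, 1.44) = 1.00
ψ ⇒ ((φ ⇒ φ) ⊕ ¬χ) = min(1, 1 − 0.49 + 1.00) = min(1, 1.51) = 1.00
¬φ = 1 − 0.37 = 0.63
¬χ ⊙ ¬φ = max(0, 0.44 + 0.63 − 1) = max(0, 0.07) = 0.07
(ψ ⇒ ((φ ⇒ φ) ⊕ ¬χ)) ∧ (¬χ ⊙ ¬φ) = min(1.00, 0.07) = 0.07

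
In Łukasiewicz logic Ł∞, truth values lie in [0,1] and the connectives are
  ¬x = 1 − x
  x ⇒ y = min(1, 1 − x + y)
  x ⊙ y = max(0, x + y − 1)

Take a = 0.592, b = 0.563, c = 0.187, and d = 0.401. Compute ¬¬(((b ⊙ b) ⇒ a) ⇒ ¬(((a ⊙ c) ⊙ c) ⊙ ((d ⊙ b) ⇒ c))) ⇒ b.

0.563

b ⊙ b = max(0, 0.563 + 0.563 − 1) = max(0, 0.126) = 0.126
(b ⊙ b) ⇒ a = min(1, 1 − 0.126 + 0.592) = min(1, 1.466) = 1.000
a ⊙ c = max(0, 0.592 + 0.187 − 1) = max(0, -0.221) = 0.000
(a ⊙ c) ⊙ c = max(0, 0.000 + 0.187 − 1) = max(0, -0.813) = 0.000
d ⊙ b = max(0, 0.401 + 0.563 − 1) = max(0, -0.036) = 0.000
(d ⊙ b) ⇒ c = min(1, 1 − 0.000 + 0.187) = min(1, 1.187) = 1.000
((a ⊙ c) ⊙ c) ⊙ ((d ⊙ b) ⇒ c) = max(0, 0.000 + 1.000 − 1) = max(0, 0.000) = 0.000
¬(((a ⊙ c) ⊙ c) ⊙ ((d ⊙ b) ⇒ c)) = 1 − 0.000 = 1.000
((b ⊙ b) ⇒ a) ⇒ ¬(((a ⊙ c) ⊙ c) ⊙ ((d ⊙ b) ⇒ c)) = min(1, 1 − 1.000 + 1.000) = min(1, 1.000) = 1.000
¬(((b ⊙ b) ⇒ a) ⇒ ¬(((a ⊙ c) ⊙ c) ⊙ ((d ⊙ b) ⇒ c))) = 1 − 1.000 = 0.000
¬¬(((b ⊙ b) ⇒ a) ⇒ ¬(((a ⊙ c) ⊙ c) ⊙ ((d ⊙ b) ⇒ c))) = 1 − 0.000 = 1.000
¬¬(((b ⊙ b) ⇒ a) ⇒ ¬(((a ⊙ c) ⊙ c) ⊙ ((d ⊙ b) ⇒ c))) ⇒ b = min(1, 1 − 1.000 + 0.563) = min(1, 0.563) = 0.563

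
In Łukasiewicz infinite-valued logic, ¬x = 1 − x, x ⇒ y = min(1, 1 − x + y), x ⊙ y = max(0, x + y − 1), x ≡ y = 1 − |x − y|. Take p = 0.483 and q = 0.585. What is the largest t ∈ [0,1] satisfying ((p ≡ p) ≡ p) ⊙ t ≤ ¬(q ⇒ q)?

p ≡ p = 1 − |0.483 − 0.483| = 1 − 0.000 = 1.000
(p ≡ p) ≡ p = 1 − |1.000 − 0.483| = 1 − 0.517 = 0.483
So the left factor is (p ≡ p) ≡ p = 0.483.
q ⇒ q = min(1, 1 − 0.585 + 0.585) = min(1, 1.000) = 1.000
¬(q ⇒ q) = 1 − 1.000 = 0.000
So the right-hand bound is ¬(q ⇒ q) = 0.000.
The residuum of the Łukasiewicz t-norm gives the supremum: min(1, 1 − 0.483 + 0.000).
1 − 0.483 + 0.000 = 0.517, so t = min(1, 0.517) = 0.517.
Check: 0.483 ⊙ 0.517 = max(0, 0.000) = 0.000 ≤ 0.000.

0.517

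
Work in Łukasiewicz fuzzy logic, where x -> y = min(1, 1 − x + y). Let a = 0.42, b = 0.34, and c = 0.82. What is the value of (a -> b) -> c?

a -> b = min(1, 1 − 0.42 + 0.34) = min(1, 0.92) = 0.92
(a -> b) -> c = min(1, 1 − 0.92 + 0.82) = min(1, 0.90) = 0.90

0.90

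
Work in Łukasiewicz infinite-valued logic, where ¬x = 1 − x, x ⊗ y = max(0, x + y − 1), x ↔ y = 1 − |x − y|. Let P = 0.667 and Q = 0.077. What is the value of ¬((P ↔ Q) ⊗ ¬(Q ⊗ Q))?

0.590

P ↔ Q = 1 − |0.667 − 0.077| = 1 − 0.590 = 0.410
Q ⊗ Q = max(0, 0.077 + 0.077 − 1) = max(0, -0.846) = 0.000
¬(Q ⊗ Q) = 1 − 0.000 = 1.000
(P ↔ Q) ⊗ ¬(Q ⊗ Q) = max(0, 0.410 + 1.000 − 1) = max(0, 0.410) = 0.410
¬((P ↔ Q) ⊗ ¬(Q ⊗ Q)) = 1 − 0.410 = 0.590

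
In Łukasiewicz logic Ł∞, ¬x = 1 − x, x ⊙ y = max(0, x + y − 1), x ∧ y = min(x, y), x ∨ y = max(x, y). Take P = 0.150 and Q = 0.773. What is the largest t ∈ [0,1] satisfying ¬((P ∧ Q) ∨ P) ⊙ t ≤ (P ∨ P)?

0.300

P ∧ Q = min(0.150, 0.773) = 0.150
(P ∧ Q) ∨ P = max(0.150, 0.150) = 0.150
¬((P ∧ Q) ∨ P) = 1 − 0.150 = 0.850
So the left factor is ¬((P ∧ Q) ∨ P) = 0.850.
P ∨ P = max(0.150, 0.150) = 0.150
So the right-hand bound is P ∨ P = 0.150.
The residuum of the Łukasiewicz t-norm gives the supremum: min(1, 1 − 0.850 + 0.150).
1 − 0.850 + 0.150 = 0.300, so t = min(1, 0.300) = 0.300.
Check: 0.850 ⊙ 0.300 = max(0, 0.150) = 0.150 ≤ 0.150.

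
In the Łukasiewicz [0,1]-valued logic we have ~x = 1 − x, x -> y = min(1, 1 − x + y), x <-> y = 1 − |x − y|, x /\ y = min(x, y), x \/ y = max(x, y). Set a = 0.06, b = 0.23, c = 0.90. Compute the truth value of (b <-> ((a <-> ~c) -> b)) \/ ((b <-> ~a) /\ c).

0.96

~c = 1 − 0.90 = 0.10
a <-> ~c = 1 − |0.06 − 0.10| = 1 − 0.04 = 0.96
(a <-> ~c) -> b = min(1, 1 − 0.96 + 0.23) = min(1, 0.27) = 0.27
b <-> ((a <-> ~c) -> b) = 1 − |0.23 − 0.27| = 1 − 0.04 = 0.96
~a = 1 − 0.06 = 0.94
b <-> ~a = 1 − |0.23 − 0.94| = 1 − 0.71 = 0.29
(b <-> ~a) /\ c = min(0.29, 0.90) = 0.29
(b <-> ((a <-> ~c) -> b)) \/ ((b <-> ~a) /\ c) = max(0.96, 0.29) = 0.96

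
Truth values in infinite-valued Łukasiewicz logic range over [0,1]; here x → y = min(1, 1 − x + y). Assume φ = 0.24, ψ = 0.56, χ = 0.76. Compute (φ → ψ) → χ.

0.76

φ → ψ = min(1, 1 − 0.24 + 0.56) = min(1, 1.32) = 1.00
(φ → ψ) → χ = min(1, 1 − 1.00 + 0.76) = min(1, 0.76) = 0.76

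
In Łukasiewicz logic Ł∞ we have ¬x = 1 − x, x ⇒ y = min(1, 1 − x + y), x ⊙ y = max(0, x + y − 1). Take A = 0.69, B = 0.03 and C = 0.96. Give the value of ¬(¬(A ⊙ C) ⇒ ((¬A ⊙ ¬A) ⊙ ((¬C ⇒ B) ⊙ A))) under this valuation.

0.35

A ⊙ C = max(0, 0.69 + 0.96 − 1) = max(0, 0.65) = 0.65
¬(A ⊙ C) = 1 − 0.65 = 0.35
¬A = 1 − 0.69 = 0.31
¬A ⊙ ¬A = max(0, 0.31 + 0.31 − 1) = max(0, -0.38) = 0.00
¬C = 1 − 0.96 = 0.04
¬C ⇒ B = min(1, 1 − 0.04 + 0.03) = min(1, 0.99) = 0.99
(¬C ⇒ B) ⊙ A = max(0, 0.99 + 0.69 − 1) = max(0, 0.68) = 0.68
(¬A ⊙ ¬A) ⊙ ((¬C ⇒ B) ⊙ A) = max(0, 0.00 + 0.68 − 1) = max(0, -0.32) = 0.00
¬(A ⊙ C) ⇒ ((¬A ⊙ ¬A) ⊙ ((¬C ⇒ B) ⊙ A)) = min(1, 1 − 0.35 + 0.00) = min(1, 0.65) = 0.65
¬(¬(A ⊙ C) ⇒ ((¬A ⊙ ¬A) ⊙ ((¬C ⇒ B) ⊙ A))) = 1 − 0.65 = 0.35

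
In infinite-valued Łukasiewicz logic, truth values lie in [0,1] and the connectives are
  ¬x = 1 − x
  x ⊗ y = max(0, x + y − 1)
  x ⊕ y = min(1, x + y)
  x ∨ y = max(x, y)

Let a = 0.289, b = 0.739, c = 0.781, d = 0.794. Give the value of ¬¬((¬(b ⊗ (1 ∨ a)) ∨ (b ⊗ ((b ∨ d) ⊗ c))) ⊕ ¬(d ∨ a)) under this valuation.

1 ∨ a = max(1.000, 0.289) = 1.000
b ⊗ (1 ∨ a) = max(0, 0.739 + 1.000 − 1) = max(0, 0.739) = 0.739
¬(b ⊗ (1 ∨ a)) = 1 − 0.739 = 0.261
b ∨ d = max(0.739, 0.794) = 0.794
(b ∨ d) ⊗ c = max(0, 0.794 + 0.781 − 1) = max(0, 0.575) = 0.575
b ⊗ ((b ∨ d) ⊗ c) = max(0, 0.739 + 0.575 − 1) = max(0, 0.314) = 0.314
¬(b ⊗ (1 ∨ a)) ∨ (b ⊗ ((b ∨ d) ⊗ c)) = max(0.261, 0.314) = 0.314
d ∨ a = max(0.794, 0.289) = 0.794
¬(d ∨ a) = 1 − 0.794 = 0.206
(¬(b ⊗ (1 ∨ a)) ∨ (b ⊗ ((b ∨ d) ⊗ c))) ⊕ ¬(d ∨ a) = min(1, 0.314 + 0.206) = min(1, 0.520) = 0.520
¬((¬(b ⊗ (1 ∨ a)) ∨ (b ⊗ ((b ∨ d) ⊗ c))) ⊕ ¬(d ∨ a)) = 1 − 0.520 = 0.480
¬¬((¬(b ⊗ (1 ∨ a)) ∨ (b ⊗ ((b ∨ d) ⊗ c))) ⊕ ¬(d ∨ a)) = 1 − 0.480 = 0.520

0.520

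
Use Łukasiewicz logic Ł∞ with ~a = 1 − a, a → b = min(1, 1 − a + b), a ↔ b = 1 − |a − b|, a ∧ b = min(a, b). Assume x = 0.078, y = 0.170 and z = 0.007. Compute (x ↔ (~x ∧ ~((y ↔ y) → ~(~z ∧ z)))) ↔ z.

~x = 1 − 0.078 = 0.922
y ↔ y = 1 − |0.170 − 0.170| = 1 − 0.000 = 1.000
~z = 1 − 0.007 = 0.993
~z ∧ z = min(0.993, 0.007) = 0.007
~(~z ∧ z) = 1 − 0.007 = 0.993
(y ↔ y) → ~(~z ∧ z) = min(1, 1 − 1.000 + 0.993) = min(1, 0.993) = 0.993
~((y ↔ y) → ~(~z ∧ z)) = 1 − 0.993 = 0.007
~x ∧ ~((y ↔ y) → ~(~z ∧ z)) = min(0.922, 0.007) = 0.007
x ↔ (~x ∧ ~((y ↔ y) → ~(~z ∧ z))) = 1 − |0.078 − 0.007| = 1 − 0.071 = 0.929
(x ↔ (~x ∧ ~((y ↔ y) → ~(~z ∧ z)))) ↔ z = 1 − |0.929 − 0.007| = 1 − 0.922 = 0.078

0.078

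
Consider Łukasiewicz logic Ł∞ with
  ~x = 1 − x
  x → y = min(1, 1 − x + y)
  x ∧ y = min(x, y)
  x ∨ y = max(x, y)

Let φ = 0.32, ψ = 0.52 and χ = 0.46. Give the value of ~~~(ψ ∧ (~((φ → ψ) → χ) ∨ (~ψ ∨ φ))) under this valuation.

0.48

φ → ψ = min(1, 1 − 0.32 + 0.52) = min(1, 1.20) = 1.00
(φ → ψ) → χ = min(1, 1 − 1.00 + 0.46) = min(1, 0.46) = 0.46
~((φ → ψ) → χ) = 1 − 0.46 = 0.54
~ψ = 1 − 0.52 = 0.48
~ψ ∨ φ = max(0.48, 0.32) = 0.48
~((φ → ψ) → χ) ∨ (~ψ ∨ φ) = max(0.54, 0.48) = 0.54
ψ ∧ (~((φ → ψ) → χ) ∨ (~ψ ∨ φ)) = min(0.52, 0.54) = 0.52
~(ψ ∧ (~((φ → ψ) → χ) ∨ (~ψ ∨ φ))) = 1 − 0.52 = 0.48
~~(ψ ∧ (~((φ → ψ) → χ) ∨ (~ψ ∨ φ))) = 1 − 0.48 = 0.52
~~~(ψ ∧ (~((φ → ψ) → χ) ∨ (~ψ ∨ φ))) = 1 − 0.52 = 0.48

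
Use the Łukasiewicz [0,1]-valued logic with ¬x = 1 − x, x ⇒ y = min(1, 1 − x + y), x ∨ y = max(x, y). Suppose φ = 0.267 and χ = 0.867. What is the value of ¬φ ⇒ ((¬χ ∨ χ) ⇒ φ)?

¬φ = 1 − 0.267 = 0.733
¬χ = 1 − 0.867 = 0.133
¬χ ∨ χ = max(0.133, 0.867) = 0.867
(¬χ ∨ χ) ⇒ φ = min(1, 1 − 0.867 + 0.267) = min(1, 0.400) = 0.400
¬φ ⇒ ((¬χ ∨ χ) ⇒ φ) = min(1, 1 − 0.733 + 0.400) = min(1, 0.667) = 0.667

0.667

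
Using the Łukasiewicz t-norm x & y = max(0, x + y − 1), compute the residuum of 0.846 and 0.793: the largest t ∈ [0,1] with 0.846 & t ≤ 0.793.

The residuum of the Łukasiewicz t-norm gives the supremum: min(1, 1 − 0.846 + 0.793).
1 − 0.846 + 0.793 = 0.947, so t = min(1, 0.947) = 0.947.
Check: 0.846 & 0.947 = max(0, 0.793) = 0.793 ≤ 0.793.

0.947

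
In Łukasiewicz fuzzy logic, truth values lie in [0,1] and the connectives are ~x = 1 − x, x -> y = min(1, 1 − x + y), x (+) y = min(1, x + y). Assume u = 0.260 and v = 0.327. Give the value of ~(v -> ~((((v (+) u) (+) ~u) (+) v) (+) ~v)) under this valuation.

v (+) u = min(1, 0.327 + 0.260) = min(1, 0.587) = 0.587
~u = 1 − 0.260 = 0.740
(v (+) u) (+) ~u = min(1, 0.587 + 0.740) = min(1, 1.327) = 1.000
((v (+) u) (+) ~u) (+) v = min(1, 1.000 + 0.327) = min(1, 1.327) = 1.000
~v = 1 − 0.327 = 0.673
(((v (+) u) (+) ~u) (+) v) (+) ~v = min(1, 1.000 + 0.673) = min(1, 1.673) = 1.000
~((((v (+) u) (+) ~u) (+) v) (+) ~v) = 1 − 1.000 = 0.000
v -> ~((((v (+) u) (+) ~u) (+) v) (+) ~v) = min(1, 1 − 0.327 + 0.000) = min(1, 0.673) = 0.673
~(v -> ~((((v (+) u) (+) ~u) (+) v) (+) ~v)) = 1 − 0.673 = 0.327

0.327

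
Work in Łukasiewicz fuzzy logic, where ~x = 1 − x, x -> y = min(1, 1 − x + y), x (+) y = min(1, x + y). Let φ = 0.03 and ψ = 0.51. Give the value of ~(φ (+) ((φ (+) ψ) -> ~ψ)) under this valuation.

0.02

φ (+) ψ = min(1, 0.03 + 0.51) = min(1, 0.54) = 0.54
~ψ = 1 − 0.51 = 0.49
(φ (+) ψ) -> ~ψ = min(1, 1 − 0.54 + 0.49) = min(1, 0.95) = 0.95
φ (+) ((φ (+) ψ) -> ~ψ) = min(1, 0.03 + 0.95) = min(1, 0.98) = 0.98
~(φ (+) ((φ (+) ψ) -> ~ψ)) = 1 − 0.98 = 0.02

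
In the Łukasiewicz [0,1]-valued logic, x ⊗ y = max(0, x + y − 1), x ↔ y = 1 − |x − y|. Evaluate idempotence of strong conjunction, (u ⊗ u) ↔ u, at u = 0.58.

0.58

u ⊗ u = max(0, 0.58 + 0.58 − 1) = max(0, 0.16) = 0.16
(u ⊗ u) ↔ u = 1 − |0.16 − 0.58| = 1 − 0.42 = 0.58
(The value 0.58 < 1 shows this instance is not satisfied; fails in Ł∞ since a ⊗ a = max(0, 2a−1) ≠ a in general.)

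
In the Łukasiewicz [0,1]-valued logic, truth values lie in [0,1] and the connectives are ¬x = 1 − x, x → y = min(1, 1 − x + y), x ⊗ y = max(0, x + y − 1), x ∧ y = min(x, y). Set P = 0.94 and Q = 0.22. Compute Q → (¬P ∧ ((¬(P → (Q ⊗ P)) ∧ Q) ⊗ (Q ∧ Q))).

0.78

¬P = 1 − 0.94 = 0.06
Q ⊗ P = max(0, 0.22 + 0.94 − 1) = max(0, 0.16) = 0.16
P → (Q ⊗ P) = min(1, 1 − 0.94 + 0.16) = min(1, 0.22) = 0.22
¬(P → (Q ⊗ P)) = 1 − 0.22 = 0.78
¬(P → (Q ⊗ P)) ∧ Q = min(0.78, 0.22) = 0.22
Q ∧ Q = min(0.22, 0.22) = 0.22
(¬(P → (Q ⊗ P)) ∧ Q) ⊗ (Q ∧ Q) = max(0, 0.22 + 0.22 − 1) = max(0, -0.56) = 0.00
¬P ∧ ((¬(P → (Q ⊗ P)) ∧ Q) ⊗ (Q ∧ Q)) = min(0.06, 0.00) = 0.00
Q → (¬P ∧ ((¬(P → (Q ⊗ P)) ∧ Q) ⊗ (Q ∧ Q))) = min(1, 1 − 0.22 + 0.00) = min(1, 0.78) = 0.78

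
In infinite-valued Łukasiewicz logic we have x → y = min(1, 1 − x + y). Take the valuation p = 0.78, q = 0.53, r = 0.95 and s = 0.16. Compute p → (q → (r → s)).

0.90

r → s = min(1, 1 − 0.95 + 0.16) = min(1, 0.21) = 0.21
q → (r → s) = min(1, 1 − 0.53 + 0.21) = min(1, 0.68) = 0.68
p → (q → (r → s)) = min(1, 1 − 0.78 + 0.68) = min(1, 0.90) = 0.90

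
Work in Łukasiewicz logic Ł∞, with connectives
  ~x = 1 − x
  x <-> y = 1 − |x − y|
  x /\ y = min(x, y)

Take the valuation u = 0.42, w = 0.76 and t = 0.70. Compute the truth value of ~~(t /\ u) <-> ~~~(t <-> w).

0.64

t /\ u = min(0.70, 0.42) = 0.42
~(t /\ u) = 1 − 0.42 = 0.58
~~(t /\ u) = 1 − 0.58 = 0.42
t <-> w = 1 − |0.70 − 0.76| = 1 − 0.06 = 0.94
~(t <-> w) = 1 − 0.94 = 0.06
~~(t <-> w) = 1 − 0.06 = 0.94
~~~(t <-> w) = 1 − 0.94 = 0.06
~~(t /\ u) <-> ~~~(t <-> w) = 1 − |0.42 − 0.06| = 1 − 0.36 = 0.64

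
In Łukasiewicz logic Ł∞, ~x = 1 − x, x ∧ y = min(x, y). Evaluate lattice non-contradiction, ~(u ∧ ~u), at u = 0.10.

~u = 1 − 0.10 = 0.90
u ∧ ~u = min(0.10, 0.90) = 0.10
~(u ∧ ~u) = 1 − 0.10 = 0.90
(The value 0.90 < 1 shows this instance is not satisfied; not a Ł∞-tautology — its value is 1 − min(a, 1−a).)

0.90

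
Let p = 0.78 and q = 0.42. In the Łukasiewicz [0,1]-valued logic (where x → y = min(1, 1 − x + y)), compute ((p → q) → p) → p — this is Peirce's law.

0.78

p → q = min(1, 1 − 0.78 + 0.42) = min(1, 0.64) = 0.64
(p → q) → p = min(1, 1 − 0.64 + 0.78) = min(1, 1.14) = 1.00
((p → q) → p) → p = min(1, 1 − 1.00 + 0.78) = min(1, 0.78) = 0.78
(The value 0.78 < 1 shows this instance is not satisfied; not a Ł∞-tautology in general.)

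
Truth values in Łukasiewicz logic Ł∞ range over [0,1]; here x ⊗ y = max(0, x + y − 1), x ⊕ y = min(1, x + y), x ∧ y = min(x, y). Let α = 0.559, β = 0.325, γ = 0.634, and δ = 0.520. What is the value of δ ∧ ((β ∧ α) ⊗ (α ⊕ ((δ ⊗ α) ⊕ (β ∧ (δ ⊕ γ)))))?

β ∧ α = min(0.325, 0.559) = 0.325
δ ⊗ α = max(0, 0.520 + 0.559 − 1) = max(0, 0.079) = 0.079
δ ⊕ γ = min(1, 0.520 + 0.634) = min(1, 1.154) = 1.000
β ∧ (δ ⊕ γ) = min(0.325, 1.000) = 0.325
(δ ⊗ α) ⊕ (β ∧ (δ ⊕ γ)) = min(1, 0.079 + 0.325) = min(1, 0.404) = 0.404
α ⊕ ((δ ⊗ α) ⊕ (β ∧ (δ ⊕ γ))) = min(1, 0.559 + 0.404) = min(1, 0.963) = 0.963
(β ∧ α) ⊗ (α ⊕ ((δ ⊗ α) ⊕ (β ∧ (δ ⊕ γ)))) = max(0, 0.325 + 0.963 − 1) = max(0, 0.288) = 0.288
δ ∧ ((β ∧ α) ⊗ (α ⊕ ((δ ⊗ α) ⊕ (β ∧ (δ ⊕ γ))))) = min(0.520, 0.288) = 0.288

0.288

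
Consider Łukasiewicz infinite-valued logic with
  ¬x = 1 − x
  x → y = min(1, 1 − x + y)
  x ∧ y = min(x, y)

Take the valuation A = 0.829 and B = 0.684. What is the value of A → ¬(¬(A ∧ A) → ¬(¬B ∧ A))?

0.171

A ∧ A = min(0.829, 0.829) = 0.829
¬(A ∧ A) = 1 − 0.829 = 0.171
¬B = 1 − 0.684 = 0.316
¬B ∧ A = min(0.316, 0.829) = 0.316
¬(¬B ∧ A) = 1 − 0.316 = 0.684
¬(A ∧ A) → ¬(¬B ∧ A) = min(1, 1 − 0.171 + 0.684) = min(1, 1.513) = 1.000
¬(¬(A ∧ A) → ¬(¬B ∧ A)) = 1 − 1.000 = 0.000
A → ¬(¬(A ∧ A) → ¬(¬B ∧ A)) = min(1, 1 − 0.829 + 0.000) = min(1, 0.171) = 0.171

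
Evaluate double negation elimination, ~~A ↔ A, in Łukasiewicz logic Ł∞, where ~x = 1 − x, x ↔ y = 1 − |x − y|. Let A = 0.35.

~A = 1 − 0.35 = 0.65
~~A = 1 − 0.65 = 0.35
~~A ↔ A = 1 − |0.35 − 0.35| = 1 − 0.00 = 1.00
(As expected: always 1 in Ł∞ since negation is involutive.)

1.00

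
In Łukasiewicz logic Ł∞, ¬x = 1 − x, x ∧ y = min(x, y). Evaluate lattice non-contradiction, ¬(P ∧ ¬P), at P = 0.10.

0.90

¬P = 1 − 0.10 = 0.90
P ∧ ¬P = min(0.10, 0.90) = 0.10
¬(P ∧ ¬P) = 1 − 0.10 = 0.90
(The value 0.90 < 1 shows this instance is not satisfied; not a Ł∞-tautology — its value is 1 − min(a, 1−a).)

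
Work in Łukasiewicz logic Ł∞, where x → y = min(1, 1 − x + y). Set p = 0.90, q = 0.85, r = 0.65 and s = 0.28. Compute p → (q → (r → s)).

r → s = min(1, 1 − 0.65 + 0.28) = min(1, 0.63) = 0.63
q → (r → s) = min(1, 1 − 0.85 + 0.63) = min(1, 0.78) = 0.78
p → (q → (r → s)) = min(1, 1 − 0.90 + 0.78) = min(1, 0.88) = 0.88

0.88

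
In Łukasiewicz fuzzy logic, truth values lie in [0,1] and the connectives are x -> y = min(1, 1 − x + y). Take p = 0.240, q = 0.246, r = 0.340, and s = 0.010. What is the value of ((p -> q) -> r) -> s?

0.670

p -> q = min(1, 1 − 0.240 + 0.246) = min(1, 1.006) = 1.000
(p -> q) -> r = min(1, 1 − 1.000 + 0.340) = min(1, 0.340) = 0.340
((p -> q) -> r) -> s = min(1, 1 − 0.340 + 0.010) = min(1, 0.670) = 0.670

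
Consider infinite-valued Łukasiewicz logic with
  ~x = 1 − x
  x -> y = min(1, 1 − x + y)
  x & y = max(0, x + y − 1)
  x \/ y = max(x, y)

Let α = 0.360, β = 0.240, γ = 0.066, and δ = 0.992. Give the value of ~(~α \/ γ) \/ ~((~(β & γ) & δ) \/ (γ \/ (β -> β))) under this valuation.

~α = 1 − 0.360 = 0.640
~α \/ γ = max(0.640, 0.066) = 0.640
~(~α \/ γ) = 1 − 0.640 = 0.360
β & γ = max(0, 0.240 + 0.066 − 1) = max(0, -0.694) = 0.000
~(β & γ) = 1 − 0.000 = 1.000
~(β & γ) & δ = max(0, 1.000 + 0.992 − 1) = max(0, 0.992) = 0.992
β -> β = min(1, 1 − 0.240 + 0.240) = min(1, 1.000) = 1.000
γ \/ (β -> β) = max(0.066, 1.000) = 1.000
(~(β & γ) & δ) \/ (γ \/ (β -> β)) = max(0.992, 1.000) = 1.000
~((~(β & γ) & δ) \/ (γ \/ (β -> β))) = 1 − 1.000 = 0.000
~(~α \/ γ) \/ ~((~(β & γ) & δ) \/ (γ \/ (β -> β))) = max(0.360, 0.000) = 0.360

0.360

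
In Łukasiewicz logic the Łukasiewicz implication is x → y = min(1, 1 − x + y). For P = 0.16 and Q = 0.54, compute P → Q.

P → Q = min(1, 1 − 0.16 + 0.54) = min(1, 1.38) = 1.00
For comparison, the Gödel implication (1 if x ≤ y else y) would give 1.00.

1.00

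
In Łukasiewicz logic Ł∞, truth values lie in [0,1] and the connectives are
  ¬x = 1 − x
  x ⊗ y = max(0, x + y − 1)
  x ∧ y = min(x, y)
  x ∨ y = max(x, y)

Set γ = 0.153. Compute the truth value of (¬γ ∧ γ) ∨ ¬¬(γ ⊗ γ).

0.153

¬γ = 1 − 0.153 = 0.847
¬γ ∧ γ = min(0.847, 0.153) = 0.153
γ ⊗ γ = max(0, 0.153 + 0.153 − 1) = max(0, -0.694) = 0.000
¬(γ ⊗ γ) = 1 − 0.000 = 1.000
¬¬(γ ⊗ γ) = 1 − 1.000 = 0.000
(¬γ ∧ γ) ∨ ¬¬(γ ⊗ γ) = max(0.153, 0.000) = 0.153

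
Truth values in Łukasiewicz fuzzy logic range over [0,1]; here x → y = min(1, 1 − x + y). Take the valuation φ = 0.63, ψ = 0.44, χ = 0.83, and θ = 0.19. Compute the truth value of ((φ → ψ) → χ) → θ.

φ → ψ = min(1, 1 − 0.63 + 0.44) = min(1, 0.81) = 0.81
(φ → ψ) → χ = min(1, 1 − 0.81 + 0.83) = min(1, 1.02) = 1.00
((φ → ψ) → χ) → θ = min(1, 1 − 1.00 + 0.19) = min(1, 0.19) = 0.19

0.19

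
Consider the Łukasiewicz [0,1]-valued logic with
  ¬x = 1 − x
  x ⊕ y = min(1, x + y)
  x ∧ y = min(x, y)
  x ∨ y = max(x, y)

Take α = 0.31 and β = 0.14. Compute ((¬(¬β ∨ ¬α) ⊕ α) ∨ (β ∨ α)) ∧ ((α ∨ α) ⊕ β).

0.45

¬β = 1 − 0.14 = 0.86
¬α = 1 − 0.31 = 0.69
¬β ∨ ¬α = max(0.86, 0.69) = 0.86
¬(¬β ∨ ¬α) = 1 − 0.86 = 0.14
¬(¬β ∨ ¬α) ⊕ α = min(1, 0.14 + 0.31) = min(1, 0.45) = 0.45
β ∨ α = max(0.14, 0.31) = 0.31
(¬(¬β ∨ ¬α) ⊕ α) ∨ (β ∨ α) = max(0.45, 0.31) = 0.45
α ∨ α = max(0.31, 0.31) = 0.31
(α ∨ α) ⊕ β = min(1, 0.31 + 0.14) = min(1, 0.45) = 0.45
((¬(¬β ∨ ¬α) ⊕ α) ∨ (β ∨ α)) ∧ ((α ∨ α) ⊕ β) = min(0.45, 0.45) = 0.45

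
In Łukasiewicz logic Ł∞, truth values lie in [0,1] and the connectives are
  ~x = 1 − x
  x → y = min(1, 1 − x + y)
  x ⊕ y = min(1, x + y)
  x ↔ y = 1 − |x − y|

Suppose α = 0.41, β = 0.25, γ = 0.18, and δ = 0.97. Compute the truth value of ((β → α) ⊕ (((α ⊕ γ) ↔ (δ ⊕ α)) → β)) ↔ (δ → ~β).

β → α = min(1, 1 − 0.25 + 0.41) = min(1, 1.16) = 1.00
α ⊕ γ = min(1, 0.41 + 0.18) = min(1, 0.59) = 0.59
δ ⊕ α = min(1, 0.97 + 0.41) = min(1, 1.38) = 1.00
(α ⊕ γ) ↔ (δ ⊕ α) = 1 − |0.59 − 1.00| = 1 − 0.41 = 0.59
((α ⊕ γ) ↔ (δ ⊕ α)) → β = min(1, 1 − 0.59 + 0.25) = min(1, 0.66) = 0.66
(β → α) ⊕ (((α ⊕ γ) ↔ (δ ⊕ α)) → β) = min(1, 1.00 + 0.66) = min(1, 1.66) = 1.00
~β = 1 − 0.25 = 0.75
δ → ~β = min(1, 1 − 0.97 + 0.75) = min(1, 0.78) = 0.78
((β → α) ⊕ (((α ⊕ γ) ↔ (δ ⊕ α)) → β)) ↔ (δ → ~β) = 1 − |1.00 − 0.78| = 1 − 0.22 = 0.78

0.78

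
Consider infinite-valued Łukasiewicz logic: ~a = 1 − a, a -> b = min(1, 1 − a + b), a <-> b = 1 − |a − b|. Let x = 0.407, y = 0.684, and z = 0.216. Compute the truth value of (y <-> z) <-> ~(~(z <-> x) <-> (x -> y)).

y <-> z = 1 − |0.684 − 0.216| = 1 − 0.468 = 0.532
z <-> x = 1 − |0.216 − 0.407| = 1 − 0.191 = 0.809
~(z <-> x) = 1 − 0.809 = 0.191
x -> y = min(1, 1 − 0.407 + 0.684) = min(1, 1.277) = 1.000
~(z <-> x) <-> (x -> y) = 1 − |0.191 − 1.000| = 1 − 0.809 = 0.191
~(~(z <-> x) <-> (x -> y)) = 1 − 0.191 = 0.809
(y <-> z) <-> ~(~(z <-> x) <-> (x -> y)) = 1 − |0.532 − 0.809| = 1 − 0.277 = 0.723

0.723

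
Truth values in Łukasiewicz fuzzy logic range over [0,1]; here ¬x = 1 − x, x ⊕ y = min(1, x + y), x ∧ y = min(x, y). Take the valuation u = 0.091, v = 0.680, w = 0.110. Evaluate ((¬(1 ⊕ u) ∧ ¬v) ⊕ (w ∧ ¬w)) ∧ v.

1 ⊕ u = min(1, 1.000 + 0.091) = min(1, 1.091) = 1.000
¬(1 ⊕ u) = 1 − 1.000 = 0.000
¬v = 1 − 0.680 = 0.320
¬(1 ⊕ u) ∧ ¬v = min(0.000, 0.320) = 0.000
¬w = 1 − 0.110 = 0.890
w ∧ ¬w = min(0.110, 0.890) = 0.110
(¬(1 ⊕ u) ∧ ¬v) ⊕ (w ∧ ¬w) = min(1, 0.000 + 0.110) = min(1, 0.110) = 0.110
((¬(1 ⊕ u) ∧ ¬v) ⊕ (w ∧ ¬w)) ∧ v = min(0.110, 0.680) = 0.110

0.110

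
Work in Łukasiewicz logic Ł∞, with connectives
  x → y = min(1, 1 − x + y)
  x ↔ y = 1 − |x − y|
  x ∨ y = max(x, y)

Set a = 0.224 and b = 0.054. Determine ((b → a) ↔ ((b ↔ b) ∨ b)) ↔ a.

0.224

b → a = min(1, 1 − 0.054 + 0.224) = min(1, 1.170) = 1.000
b ↔ b = 1 − |0.054 − 0.054| = 1 − 0.000 = 1.000
(b ↔ b) ∨ b = max(1.000, 0.054) = 1.000
(b → a) ↔ ((b ↔ b) ∨ b) = 1 − |1.000 − 1.000| = 1 − 0.000 = 1.000
((b → a) ↔ ((b ↔ b) ∨ b)) ↔ a = 1 − |1.000 − 0.224| = 1 − 0.776 = 0.224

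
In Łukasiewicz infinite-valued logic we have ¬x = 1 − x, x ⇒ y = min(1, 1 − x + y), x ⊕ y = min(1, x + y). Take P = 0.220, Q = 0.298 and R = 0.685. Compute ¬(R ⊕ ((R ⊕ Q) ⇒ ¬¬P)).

0.078

R ⊕ Q = min(1, 0.685 + 0.298) = min(1, 0.983) = 0.983
¬P = 1 − 0.220 = 0.780
¬¬P = 1 − 0.780 = 0.220
(R ⊕ Q) ⇒ ¬¬P = min(1, 1 − 0.983 + 0.220) = min(1, 0.237) = 0.237
R ⊕ ((R ⊕ Q) ⇒ ¬¬P) = min(1, 0.685 + 0.237) = min(1, 0.922) = 0.922
¬(R ⊕ ((R ⊕ Q) ⇒ ¬¬P)) = 1 − 0.922 = 0.078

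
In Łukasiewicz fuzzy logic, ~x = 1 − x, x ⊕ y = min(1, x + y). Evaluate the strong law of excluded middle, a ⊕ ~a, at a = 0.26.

1.00

~a = 1 − 0.26 = 0.74
a ⊕ ~a = min(1, 0.26 + 0.74) = min(1, 1.00) = 1.00
(As expected: always 1 in Ł∞ since a ⊕ (1−a) = 1.)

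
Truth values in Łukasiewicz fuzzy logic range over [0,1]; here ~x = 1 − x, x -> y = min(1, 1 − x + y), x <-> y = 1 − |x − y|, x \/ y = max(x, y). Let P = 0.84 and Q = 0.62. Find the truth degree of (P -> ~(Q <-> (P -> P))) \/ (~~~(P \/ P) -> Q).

1.00

P -> P = min(1, 1 − 0.84 + 0.84) = min(1, 1.00) = 1.00
Q <-> (P -> P) = 1 − |0.62 − 1.00| = 1 − 0.38 = 0.62
~(Q <-> (P -> P)) = 1 − 0.62 = 0.38
P -> ~(Q <-> (P -> P)) = min(1, 1 − 0.84 + 0.38) = min(1, 0.54) = 0.54
P \/ P = max(0.84, 0.84) = 0.84
~(P \/ P) = 1 − 0.84 = 0.16
~~(P \/ P) = 1 − 0.16 = 0.84
~~~(P \/ P) = 1 − 0.84 = 0.16
~~~(P \/ P) -> Q = min(1, 1 − 0.16 + 0.62) = min(1, 1.46) = 1.00
(P -> ~(Q <-> (P -> P))) \/ (~~~(P \/ P) -> Q) = max(0.54, 1.00) = 1.00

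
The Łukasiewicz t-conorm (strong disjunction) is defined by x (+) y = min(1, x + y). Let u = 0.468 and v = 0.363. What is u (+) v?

0.831

u (+) v = min(1, 0.468 + 0.363) = min(1, 0.831) = 0.831
For comparison, the Gödel t-conorm max(x, y) would give 0.468.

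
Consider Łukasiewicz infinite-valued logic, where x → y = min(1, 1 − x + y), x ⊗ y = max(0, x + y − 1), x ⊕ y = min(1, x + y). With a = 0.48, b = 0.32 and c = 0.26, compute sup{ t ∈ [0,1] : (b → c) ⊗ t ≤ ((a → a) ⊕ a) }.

1.00

b → c = min(1, 1 − 0.32 + 0.26) = min(1, 0.94) = 0.94
So the left factor is b → c = 0.94.
a → a = min(1, 1 − 0.48 + 0.48) = min(1, 1.00) = 1.00
(a → a) ⊕ a = min(1, 1.00 + 0.48) = min(1, 1.48) = 1.00
So the right-hand bound is (a → a) ⊕ a = 1.00.
The residuum of the Łukasiewicz t-norm gives the supremum: min(1, 1 − 0.94 + 1.00).
1 − 0.94 + 1.00 = 1.06, so t = min(1, 1.06) = 1.00.
Check: 0.94 ⊗ 1.00 = max(0, 0.94) = 0.94 ≤ 1.00.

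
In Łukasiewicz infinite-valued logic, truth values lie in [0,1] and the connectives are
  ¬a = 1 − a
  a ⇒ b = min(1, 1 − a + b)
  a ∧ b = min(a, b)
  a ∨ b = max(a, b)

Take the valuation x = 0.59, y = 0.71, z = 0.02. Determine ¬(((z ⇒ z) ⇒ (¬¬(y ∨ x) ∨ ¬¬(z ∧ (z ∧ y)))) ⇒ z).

z ⇒ z = min(1, 1 − 0.02 + 0.02) = min(1, 1.00) = 1.00
y ∨ x = max(0.71, 0.59) = 0.71
¬(y ∨ x) = 1 − 0.71 = 0.29
¬¬(y ∨ x) = 1 − 0.29 = 0.71
z ∧ y = min(0.02, 0.71) = 0.02
z ∧ (z ∧ y) = min(0.02, 0.02) = 0.02
¬(z ∧ (z ∧ y)) = 1 − 0.02 = 0.98
¬¬(z ∧ (z ∧ y)) = 1 − 0.98 = 0.02
¬¬(y ∨ x) ∨ ¬¬(z ∧ (z ∧ y)) = max(0.71, 0.02) = 0.71
(z ⇒ z) ⇒ (¬¬(y ∨ x) ∨ ¬¬(z ∧ (z ∧ y))) = min(1, 1 − 1.00 + 0.71) = min(1, 0.71) = 0.71
((z ⇒ z) ⇒ (¬¬(y ∨ x) ∨ ¬¬(z ∧ (z ∧ y)))) ⇒ z = min(1, 1 − 0.71 + 0.02) = min(1, 0.31) = 0.31
¬(((z ⇒ z) ⇒ (¬¬(y ∨ x) ∨ ¬¬(z ∧ (z ∧ y)))) ⇒ z) = 1 − 0.31 = 0.69

0.69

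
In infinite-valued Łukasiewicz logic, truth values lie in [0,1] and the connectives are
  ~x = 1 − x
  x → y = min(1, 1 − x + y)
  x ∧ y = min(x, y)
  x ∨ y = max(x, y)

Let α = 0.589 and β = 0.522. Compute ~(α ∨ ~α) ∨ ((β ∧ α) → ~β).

~α = 1 − 0.589 = 0.411
α ∨ ~α = max(0.589, 0.411) = 0.589
~(α ∨ ~α) = 1 − 0.589 = 0.411
β ∧ α = min(0.522, 0.589) = 0.522
~β = 1 − 0.522 = 0.478
(β ∧ α) → ~β = min(1, 1 − 0.522 + 0.478) = min(1, 0.956) = 0.956
~(α ∨ ~α) ∨ ((β ∧ α) → ~β) = max(0.411, 0.956) = 0.956

0.956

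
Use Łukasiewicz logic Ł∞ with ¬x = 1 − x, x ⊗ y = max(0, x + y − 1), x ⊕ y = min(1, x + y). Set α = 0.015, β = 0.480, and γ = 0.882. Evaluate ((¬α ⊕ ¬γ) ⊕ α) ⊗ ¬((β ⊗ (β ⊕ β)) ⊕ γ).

0.000

¬α = 1 − 0.015 = 0.985
¬γ = 1 − 0.882 = 0.118
¬α ⊕ ¬γ = min(1, 0.985 + 0.118) = min(1, 1.103) = 1.000
(¬α ⊕ ¬γ) ⊕ α = min(1, 1.000 + 0.015) = min(1, 1.015) = 1.000
β ⊕ β = min(1, 0.480 + 0.480) = min(1, 0.960) = 0.960
β ⊗ (β ⊕ β) = max(0, 0.480 + 0.960 − 1) = max(0, 0.440) = 0.440
(β ⊗ (β ⊕ β)) ⊕ γ = min(1, 0.440 + 0.882) = min(1, 1.322) = 1.000
¬((β ⊗ (β ⊕ β)) ⊕ γ) = 1 − 1.000 = 0.000
((¬α ⊕ ¬γ) ⊕ α) ⊗ ¬((β ⊗ (β ⊕ β)) ⊕ γ) = max(0, 1.000 + 0.000 − 1) = max(0, 0.000) = 0.000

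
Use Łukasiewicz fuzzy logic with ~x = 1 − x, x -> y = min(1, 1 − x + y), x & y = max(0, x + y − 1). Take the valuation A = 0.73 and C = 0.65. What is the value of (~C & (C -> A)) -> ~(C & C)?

~C = 1 − 0.65 = 0.35
C -> A = min(1, 1 − 0.65 + 0.73) = min(1, 1.08) = 1.00
~C & (C -> A) = max(0, 0.35 + 1.00 − 1) = max(0, 0.35) = 0.35
C & C = max(0, 0.65 + 0.65 − 1) = max(0, 0.30) = 0.30
~(C & C) = 1 − 0.30 = 0.70
(~C & (C -> A)) -> ~(C & C) = min(1, 1 − 0.35 + 0.70) = min(1, 1.35) = 1.00

1.00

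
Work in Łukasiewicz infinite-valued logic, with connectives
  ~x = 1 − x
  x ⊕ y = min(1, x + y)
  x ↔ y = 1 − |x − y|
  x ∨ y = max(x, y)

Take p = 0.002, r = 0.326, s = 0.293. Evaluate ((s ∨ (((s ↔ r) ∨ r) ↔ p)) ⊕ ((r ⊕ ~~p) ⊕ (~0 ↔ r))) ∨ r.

0.947

s ↔ r = 1 − |0.293 − 0.326| = 1 − 0.033 = 0.967
(s ↔ r) ∨ r = max(0.967, 0.326) = 0.967
((s ↔ r) ∨ r) ↔ p = 1 − |0.967 − 0.002| = 1 − 0.965 = 0.035
s ∨ (((s ↔ r) ∨ r) ↔ p) = max(0.293, 0.035) = 0.293
~p = 1 − 0.002 = 0.998
~~p = 1 − 0.998 = 0.002
r ⊕ ~~p = min(1, 0.326 + 0.002) = min(1, 0.328) = 0.328
~0 = 1 − 0.000 = 1.000
~0 ↔ r = 1 − |1.000 − 0.326| = 1 − 0.674 = 0.326
(r ⊕ ~~p) ⊕ (~0 ↔ r) = min(1, 0.328 + 0.326) = min(1, 0.654) = 0.654
(s ∨ (((s ↔ r) ∨ r) ↔ p)) ⊕ ((r ⊕ ~~p) ⊕ (~0 ↔ r)) = min(1, 0.293 + 0.654) = min(1, 0.947) = 0.947
((s ∨ (((s ↔ r) ∨ r) ↔ p)) ⊕ ((r ⊕ ~~p) ⊕ (~0 ↔ r))) ∨ r = max(0.947, 0.326) = 0.947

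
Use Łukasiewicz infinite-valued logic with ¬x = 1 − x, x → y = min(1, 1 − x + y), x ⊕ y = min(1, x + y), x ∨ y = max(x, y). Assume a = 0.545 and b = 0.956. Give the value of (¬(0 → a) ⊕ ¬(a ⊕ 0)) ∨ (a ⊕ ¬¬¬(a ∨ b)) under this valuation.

0 → a = min(1, 1 − 0.000 + 0.545) = min(1, 1.545) = 1.000
¬(0 → a) = 1 − 1.000 = 0.000
a ⊕ 0 = min(1, 0.545 + 0.000) = min(1, 0.545) = 0.545
¬(a ⊕ 0) = 1 − 0.545 = 0.455
¬(0 → a) ⊕ ¬(a ⊕ 0) = min(1, 0.000 + 0.455) = min(1, 0.455) = 0.455
a ∨ b = max(0.545, 0.956) = 0.956
¬(a ∨ b) = 1 − 0.956 = 0.044
¬¬(a ∨ b) = 1 − 0.044 = 0.956
¬¬¬(a ∨ b) = 1 − 0.956 = 0.044
a ⊕ ¬¬¬(a ∨ b) = min(1, 0.545 + 0.044) = min(1, 0.589) = 0.589
(¬(0 → a) ⊕ ¬(a ⊕ 0)) ∨ (a ⊕ ¬¬¬(a ∨ b)) = max(0.455, 0.589) = 0.589

0.589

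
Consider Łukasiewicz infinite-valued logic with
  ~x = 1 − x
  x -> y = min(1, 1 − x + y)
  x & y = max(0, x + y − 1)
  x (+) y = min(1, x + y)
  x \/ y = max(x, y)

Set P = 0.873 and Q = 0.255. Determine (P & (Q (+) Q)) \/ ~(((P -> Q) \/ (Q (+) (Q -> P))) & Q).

0.745

Q (+) Q = min(1, 0.255 + 0.255) = min(1, 0.510) = 0.510
P & (Q (+) Q) = max(0, 0.873 + 0.510 − 1) = max(0, 0.383) = 0.383
P -> Q = min(1, 1 − 0.873 + 0.255) = min(1, 0.382) = 0.382
Q -> P = min(1, 1 − 0.255 + 0.873) = min(1, 1.618) = 1.000
Q (+) (Q -> P) = min(1, 0.255 + 1.000) = min(1, 1.255) = 1.000
(P -> Q) \/ (Q (+) (Q -> P)) = max(0.382, 1.000) = 1.000
((P -> Q) \/ (Q (+) (Q -> P))) & Q = max(0, 1.000 + 0.255 − 1) = max(0, 0.255) = 0.255
~(((P -> Q) \/ (Q (+) (Q -> P))) & Q) = 1 − 0.255 = 0.745
(P & (Q (+) Q)) \/ ~(((P -> Q) \/ (Q (+) (Q -> P))) & Q) = max(0.383, 0.745) = 0.745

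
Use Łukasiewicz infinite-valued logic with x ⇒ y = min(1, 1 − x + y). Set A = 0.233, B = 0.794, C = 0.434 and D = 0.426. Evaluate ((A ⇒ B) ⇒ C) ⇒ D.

0.992

A ⇒ B = min(1, 1 − 0.233 + 0.794) = min(1, 1.561) = 1.000
(A ⇒ B) ⇒ C = min(1, 1 − 1.000 + 0.434) = min(1, 0.434) = 0.434
((A ⇒ B) ⇒ C) ⇒ D = min(1, 1 − 0.434 + 0.426) = min(1, 0.992) = 0.992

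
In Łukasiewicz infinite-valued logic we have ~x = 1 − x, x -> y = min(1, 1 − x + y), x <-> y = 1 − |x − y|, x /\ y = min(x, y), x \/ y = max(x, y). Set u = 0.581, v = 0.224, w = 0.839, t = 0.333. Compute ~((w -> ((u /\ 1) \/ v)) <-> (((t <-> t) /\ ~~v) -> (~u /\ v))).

u /\ 1 = min(0.581, 1.000) = 0.581
(u /\ 1) \/ v = max(0.581, 0.224) = 0.581
w -> ((u /\ 1) \/ v) = min(1, 1 − 0.839 + 0.581) = min(1, 0.742) = 0.742
t <-> t = 1 − |0.333 − 0.333| = 1 − 0.000 = 1.000
~v = 1 − 0.224 = 0.776
~~v = 1 − 0.776 = 0.224
(t <-> t) /\ ~~v = min(1.000, 0.224) = 0.224
~u = 1 − 0.581 = 0.419
~u /\ v = min(0.419, 0.224) = 0.224
((t <-> t) /\ ~~v) -> (~u /\ v) = min(1, 1 − 0.224 + 0.224) = min(1, 1.000) = 1.000
(w -> ((u /\ 1) \/ v)) <-> (((t <-> t) /\ ~~v) -> (~u /\ v)) = 1 − |0.742 − 1.000| = 1 − 0.258 = 0.742
~((w -> ((u /\ 1) \/ v)) <-> (((t <-> t) /\ ~~v) -> (~u /\ v))) = 1 − 0.742 = 0.258

0.258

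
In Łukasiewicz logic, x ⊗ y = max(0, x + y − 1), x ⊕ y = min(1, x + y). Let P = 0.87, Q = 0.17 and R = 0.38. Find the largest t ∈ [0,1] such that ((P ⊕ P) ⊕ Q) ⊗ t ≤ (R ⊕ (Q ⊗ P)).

P ⊕ P = min(1, 0.87 + 0.87) = min(1, 1.74) = 1.00
(P ⊕ P) ⊕ Q = min(1, 1.00 + 0.17) = min(1, 1.17) = 1.00
So the left factor is (P ⊕ P) ⊕ Q = 1.00.
Q ⊗ P = max(0, 0.17 + 0.87 − 1) = max(0, 0.04) = 0.04
R ⊕ (Q ⊗ P) = min(1, 0.38 + 0.04) = min(1, 0.42) = 0.42
So the right-hand bound is R ⊕ (Q ⊗ P) = 0.42.
The residuum of the Łukasiewicz t-norm gives the supremum: min(1, 1 − 1.00 + 0.42).
1 − 1.00 + 0.42 = 0.42, so t = min(1, 0.42) = 0.42.
Check: 1.00 ⊗ 0.42 = max(0, 0.42) = 0.42 ≤ 0.42.

0.42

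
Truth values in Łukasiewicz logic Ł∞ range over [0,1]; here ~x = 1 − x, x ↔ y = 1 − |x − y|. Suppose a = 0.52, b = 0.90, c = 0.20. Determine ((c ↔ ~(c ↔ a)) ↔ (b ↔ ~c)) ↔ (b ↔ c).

c ↔ a = 1 − |0.20 − 0.52| = 1 − 0.32 = 0.68
~(c ↔ a) = 1 − 0.68 = 0.32
c ↔ ~(c ↔ a) = 1 − |0.20 − 0.32| = 1 − 0.12 = 0.88
~c = 1 − 0.20 = 0.80
b ↔ ~c = 1 − |0.90 − 0.80| = 1 − 0.10 = 0.90
(c ↔ ~(c ↔ a)) ↔ (b ↔ ~c) = 1 − |0.88 − 0.90| = 1 − 0.02 = 0.98
b ↔ c = 1 − |0.90 − 0.20| = 1 − 0.70 = 0.30
((c ↔ ~(c ↔ a)) ↔ (b ↔ ~c)) ↔ (b ↔ c) = 1 − |0.98 − 0.30| = 1 − 0.68 = 0.32

0.32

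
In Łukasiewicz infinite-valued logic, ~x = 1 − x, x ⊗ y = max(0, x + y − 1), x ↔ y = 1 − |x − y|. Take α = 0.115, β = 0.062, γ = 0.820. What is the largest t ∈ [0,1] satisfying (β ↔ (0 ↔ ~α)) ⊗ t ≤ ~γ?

~α = 1 − 0.115 = 0.885
0 ↔ ~α = 1 − |0.000 − 0.885| = 1 − 0.885 = 0.115
β ↔ (0 ↔ ~α) = 1 − |0.062 − 0.115| = 1 − 0.053 = 0.947
So the left factor is β ↔ (0 ↔ ~α) = 0.947.
~γ = 1 − 0.820 = 0.180
So the right-hand bound is ~γ = 0.180.
The residuum of the Łukasiewicz t-norm gives the supremum: min(1, 1 − 0.947 + 0.180).
1 − 0.947 + 0.180 = 0.233, so t = min(1, 0.233) = 0.233.
Check: 0.947 ⊗ 0.233 = max(0, 0.180) = 0.180 ≤ 0.180.

0.233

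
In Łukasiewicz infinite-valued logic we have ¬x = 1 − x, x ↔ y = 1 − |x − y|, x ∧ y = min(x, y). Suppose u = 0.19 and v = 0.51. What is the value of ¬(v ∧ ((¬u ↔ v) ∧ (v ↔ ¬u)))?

0.49

¬u = 1 − 0.19 = 0.81
¬u ↔ v = 1 − |0.81 − 0.51| = 1 − 0.30 = 0.70
v ↔ ¬u = 1 − |0.51 − 0.81| = 1 − 0.30 = 0.70
(¬u ↔ v) ∧ (v ↔ ¬u) = min(0.70, 0.70) = 0.70
v ∧ ((¬u ↔ v) ∧ (v ↔ ¬u)) = min(0.51, 0.70) = 0.51
¬(v ∧ ((¬u ↔ v) ∧ (v ↔ ¬u))) = 1 − 0.51 = 0.49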